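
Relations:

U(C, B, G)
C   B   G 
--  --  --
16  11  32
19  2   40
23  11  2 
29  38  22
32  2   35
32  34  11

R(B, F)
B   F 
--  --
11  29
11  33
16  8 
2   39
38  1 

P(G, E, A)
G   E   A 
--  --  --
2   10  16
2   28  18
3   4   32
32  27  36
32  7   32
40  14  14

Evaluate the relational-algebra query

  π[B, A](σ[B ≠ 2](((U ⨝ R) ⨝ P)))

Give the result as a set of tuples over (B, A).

Joining U and R on B yields {(16, 11, 32, 29), (16, 11, 32, 33), (19, 2, 40, 39), (23, 11, 2, 29), (23, 11, 2, 33), (29, 38, 22, 1), (32, 2, 35, 39)}.
Joining (U ⨝ R) and P on G yields {(16, 11, 32, 29, 27, 36), (16, 11, 32, 29, 7, 32), (16, 11, 32, 33, 27, 36), (16, 11, 32, 33, 7, 32), (19, 2, 40, 39, 14, 14), (23, 11, 2, 29, 10, 16), (23, 11, 2, 29, 28, 18), (23, 11, 2, 33, 10, 16), (23, 11, 2, 33, 28, 18)}.
Apply σ_{B ≠ 2}; surviving tuples: {(16, 11, 32, 29, 27, 36), (16, 11, 32, 29, 7, 32), (16, 11, 32, 33, 27, 36), (16, 11, 32, 33, 7, 32), (23, 11, 2, 29, 10, 16), (23, 11, 2, 29, 28, 18), (23, 11, 2, 33, 10, 16), (23, 11, 2, 33, 28, 18)}
π_{B, A} gives {(11, 16), (11, 18), (11, 32), (11, 36)} (4 duplicate(s) eliminated).

{(11, 16), (11, 18), (11, 32), (11, 36)}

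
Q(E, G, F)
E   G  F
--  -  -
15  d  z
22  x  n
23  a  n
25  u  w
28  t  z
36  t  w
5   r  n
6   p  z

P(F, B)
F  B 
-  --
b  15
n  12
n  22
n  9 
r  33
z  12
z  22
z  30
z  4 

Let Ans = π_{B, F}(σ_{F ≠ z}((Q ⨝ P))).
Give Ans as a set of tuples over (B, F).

{(12, n), (22, n), (9, n)}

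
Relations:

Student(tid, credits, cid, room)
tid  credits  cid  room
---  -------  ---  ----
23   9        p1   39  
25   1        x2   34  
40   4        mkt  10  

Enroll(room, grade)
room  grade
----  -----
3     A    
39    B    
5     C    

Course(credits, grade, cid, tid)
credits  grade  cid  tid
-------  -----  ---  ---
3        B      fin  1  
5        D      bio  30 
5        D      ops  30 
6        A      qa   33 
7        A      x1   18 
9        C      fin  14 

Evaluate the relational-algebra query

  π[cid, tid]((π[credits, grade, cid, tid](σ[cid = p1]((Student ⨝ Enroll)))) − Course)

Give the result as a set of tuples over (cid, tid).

Natural join on room: {(23, 9, p1, 39, B)}
Apply σ_{cid = p1}; surviving tuples: {(23, 9, p1, 39, B)}
π[credits, grade, cid, tid]: project onto (credits, grade, cid, tid) → {(9, B, p1, 23)}
Set difference of the two operands is {(9, B, p1, 23)}.
π[cid, tid]: project onto (cid, tid) → {(p1, 23)}

{(p1, 23)}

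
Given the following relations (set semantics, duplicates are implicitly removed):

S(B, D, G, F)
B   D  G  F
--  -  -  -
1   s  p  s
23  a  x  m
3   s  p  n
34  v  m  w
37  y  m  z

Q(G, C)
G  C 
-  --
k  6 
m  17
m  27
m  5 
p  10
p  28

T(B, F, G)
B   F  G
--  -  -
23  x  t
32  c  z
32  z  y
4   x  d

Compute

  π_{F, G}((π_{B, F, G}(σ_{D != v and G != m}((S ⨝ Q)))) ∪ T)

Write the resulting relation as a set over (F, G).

{(c, z), (n, p), (s, p), (x, d), (x, t), (z, y)}

Joining S and Q on G yields {(1, s, p, s, 10), (1, s, p, s, 28), (3, s, p, n, 10), (3, s, p, n, 28), (34, v, m, w, 17), (34, v, m, w, 27), (34, v, m, w, 5), (37, y, m, z, 17), (37, y, m, z, 27), (37, y, m, z, 5)}.
σ[D != v and G != m]: keep tuples satisfying D != v and G != m → {(1, s, p, s, 10), (1, s, p, s, 28), (3, s, p, n, 10), (3, s, p, n, 28)}
π[B, F, G]: project onto (B, F, G) (2 duplicate(s) eliminated) → {(1, s, p), (3, n, p)}
Set union of the two operands is {(1, s, p), (23, x, t), (3, n, p), (32, c, z), (32, z, y), (4, x, d)}.
π[F, G]: project onto (F, G) → {(c, z), (n, p), (s, p), (x, d), (x, t), (z, y)}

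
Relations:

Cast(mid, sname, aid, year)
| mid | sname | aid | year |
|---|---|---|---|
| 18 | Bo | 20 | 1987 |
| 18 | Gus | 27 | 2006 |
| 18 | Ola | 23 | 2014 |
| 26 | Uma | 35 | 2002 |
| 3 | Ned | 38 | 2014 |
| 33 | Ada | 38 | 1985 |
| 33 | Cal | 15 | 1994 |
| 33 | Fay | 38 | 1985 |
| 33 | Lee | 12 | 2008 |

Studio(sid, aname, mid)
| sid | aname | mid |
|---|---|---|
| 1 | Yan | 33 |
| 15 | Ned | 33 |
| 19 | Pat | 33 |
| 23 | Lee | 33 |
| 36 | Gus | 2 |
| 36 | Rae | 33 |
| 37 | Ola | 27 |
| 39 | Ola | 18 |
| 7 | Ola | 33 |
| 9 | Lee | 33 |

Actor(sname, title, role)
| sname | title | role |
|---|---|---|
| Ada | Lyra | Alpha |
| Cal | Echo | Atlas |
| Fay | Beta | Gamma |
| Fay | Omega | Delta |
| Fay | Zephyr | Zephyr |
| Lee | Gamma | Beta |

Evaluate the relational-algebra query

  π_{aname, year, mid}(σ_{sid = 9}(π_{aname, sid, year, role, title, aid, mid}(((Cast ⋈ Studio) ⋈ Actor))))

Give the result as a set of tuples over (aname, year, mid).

{(Lee, 1985, 33), (Lee, 1994, 33), (Lee, 2008, 33)}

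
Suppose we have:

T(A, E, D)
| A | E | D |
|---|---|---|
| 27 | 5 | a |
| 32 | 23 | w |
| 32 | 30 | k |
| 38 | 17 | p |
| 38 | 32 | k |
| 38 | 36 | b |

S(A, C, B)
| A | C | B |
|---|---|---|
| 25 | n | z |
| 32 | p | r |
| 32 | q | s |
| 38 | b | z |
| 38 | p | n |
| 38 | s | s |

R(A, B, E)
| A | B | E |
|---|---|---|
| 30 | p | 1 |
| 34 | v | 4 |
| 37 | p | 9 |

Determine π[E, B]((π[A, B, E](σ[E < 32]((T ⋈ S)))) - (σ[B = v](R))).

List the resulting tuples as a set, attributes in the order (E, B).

{(17, n), (17, s), (17, z), (23, r), (23, s), (30, r), (30, s)}

T ⋈ S (natural join on A): {(32, 23, w, p, r), (32, 23, w, q, s), (32, 30, k, p, r), (32, 30, k, q, s), (38, 17, p, b, z), (38, 17, p, p, n), (38, 17, p, s, s), (38, 32, k, b, z), (38, 32, k, p, n), (38, 32, k, s, s), (38, 36, b, b, z), (38, 36, b, p, n), (38, 36, b, s, s)}
Filtering on E < 32 leaves {(32, 23, w, p, r), (32, 23, w, q, s), (32, 30, k, p, r), (32, 30, k, q, s), (38, 17, p, b, z), (38, 17, p, p, n), (38, 17, p, s, s)}.
Keep only column(s) A, B, E: {(32, r, 23), (32, r, 30), (32, s, 23), (32, s, 30), (38, n, 17), (38, s, 17), (38, z, 17)}
Filtering on B = v leaves {(34, v, 4)}.
Taking the difference: {(32, r, 23), (32, r, 30), (32, s, 23), (32, s, 30), (38, n, 17), (38, s, 17), (38, z, 17)}
Keep only column(s) E, B: {(17, n), (17, s), (17, z), (23, r), (23, s), (30, r), (30, s)}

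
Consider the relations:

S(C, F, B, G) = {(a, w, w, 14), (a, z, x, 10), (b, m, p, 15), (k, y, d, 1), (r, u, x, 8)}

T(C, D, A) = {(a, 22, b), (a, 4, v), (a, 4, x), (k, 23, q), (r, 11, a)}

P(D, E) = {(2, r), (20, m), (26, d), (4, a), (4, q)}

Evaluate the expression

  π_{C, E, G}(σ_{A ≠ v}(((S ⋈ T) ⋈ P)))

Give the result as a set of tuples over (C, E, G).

{(a, a, 10), (a, a, 14), (a, q, 10), (a, q, 14)}

Joining S and T on C yields {(a, w, w, 14, 22, b), (a, w, w, 14, 4, v), (a, w, w, 14, 4, x), (a, z, x, 10, 22, b), (a, z, x, 10, 4, v), (a, z, x, 10, 4, x), (k, y, d, 1, 23, q), (r, u, x, 8, 11, a)}.
Joining (S ⋈ T) and P on D yields {(a, w, w, 14, 4, v, a), (a, w, w, 14, 4, v, q), (a, w, w, 14, 4, x, a), (a, w, w, 14, 4, x, q), (a, z, x, 10, 4, v, a), (a, z, x, 10, 4, v, q), (a, z, x, 10, 4, x, a), (a, z, x, 10, 4, x, q)}.
σ[A ≠ v]: keep tuples satisfying A ≠ v → {(a, w, w, 14, 4, x, a), (a, w, w, 14, 4, x, q), (a, z, x, 10, 4, x, a), (a, z, x, 10, 4, x, q)}
π[C, E, G]: project onto (C, E, G) → {(a, a, 10), (a, a, 14), (a, q, 10), (a, q, 14)}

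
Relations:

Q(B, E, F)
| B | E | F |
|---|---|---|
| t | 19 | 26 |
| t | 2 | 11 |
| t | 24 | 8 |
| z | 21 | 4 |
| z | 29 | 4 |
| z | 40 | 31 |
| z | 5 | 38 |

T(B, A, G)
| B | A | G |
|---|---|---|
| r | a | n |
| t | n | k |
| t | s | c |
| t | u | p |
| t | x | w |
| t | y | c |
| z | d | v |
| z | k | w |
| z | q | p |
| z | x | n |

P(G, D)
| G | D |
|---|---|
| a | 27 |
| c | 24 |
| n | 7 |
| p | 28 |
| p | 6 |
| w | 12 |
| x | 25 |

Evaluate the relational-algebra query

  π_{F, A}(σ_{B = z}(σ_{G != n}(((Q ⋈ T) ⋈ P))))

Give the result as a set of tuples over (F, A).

{(31, k), (31, q), (38, k), (38, q), (4, k), (4, q)}

Natural join on B: {(t, 19, 26, n, k), (t, 19, 26, s, c), (t, 19, 26, u, p), (t, 19, 26, x, w), (t, 19, 26, y, c), (t, 2, 11, n, k), (t, 2, 11, s, c), (t, 2, 11, u, p), (t, 2, 11, x, w), (t, 2, 11, y, c), (t, 24, 8, n, k), (t, 24, 8, s, c), (t, 24, 8, u, p), (t, 24, 8, x, w), (t, 24, 8, y, c), (z, 21, 4, d, v), (z, 21, 4, k, w), (z, 21, 4, q, p), (z, 21, 4, x, n), (z, 29, 4, d, v), (z, 29, 4, k, w), (z, 29, 4, q, p), (z, 29, 4, x, n), (z, 40, 31, d, v), (z, 40, 31, k, w), (z, 40, 31, q, p), (z, 40, 31, x, n), (z, 5, 38, d, v), (z, 5, 38, k, w), (z, 5, 38, q, p), (z, 5, 38, x, n)}
Natural join on G: {(t, 19, 26, s, c, 24), (t, 19, 26, u, p, 28), (t, 19, 26, u, p, 6), (t, 19, 26, x, w, 12), (t, 19, 26, y, c, 24), (t, 2, 11, s, c, 24), (t, 2, 11, u, p, 28), (t, 2, 11, u, p, 6), (t, 2, 11, x, w, 12), (t, 2, 11, y, c, 24), (t, 24, 8, s, c, 24), (t, 24, 8, u, p, 28), (t, 24, 8, u, p, 6), (t, 24, 8, x, w, 12), (t, 24, 8, y, c, 24), (z, 21, 4, k, w, 12), (z, 21, 4, q, p, 28), (z, 21, 4, q, p, 6), (z, 21, 4, x, n, 7), (z, 29, 4, k, w, 12), (z, 29, 4, q, p, 28), (z, 29, 4, q, p, 6), (z, 29, 4, x, n, 7), (z, 40, 31, k, w, 12), (z, 40, 31, q, p, 28), (z, 40, 31, q, p, 6), (z, 40, 31, x, n, 7), (z, 5, 38, k, w, 12), (z, 5, 38, q, p, 28), (z, 5, 38, q, p, 6), (z, 5, 38, x, n, 7)}
σ[G != n]: keep tuples satisfying G != n → {(t, 19, 26, s, c, 24), (t, 19, 26, u, p, 28), (t, 19, 26, u, p, 6), (t, 19, 26, x, w, 12), (t, 19, 26, y, c, 24), (t, 2, 11, s, c, 24), (t, 2, 11, u, p, 28), (t, 2, 11, u, p, 6), (t, 2, 11, x, w, 12), (t, 2, 11, y, c, 24), (t, 24, 8, s, c, 24), (t, 24, 8, u, p, 28), (t, 24, 8, u, p, 6), (t, 24, 8, x, w, 12), (t, 24, 8, y, c, 24), (z, 21, 4, k, w, 12), (z, 21, 4, q, p, 28), (z, 21, 4, q, p, 6), (z, 29, 4, k, w, 12), (z, 29, 4, q, p, 28), (z, 29, 4, q, p, 6), (z, 40, 31, k, w, 12), (z, 40, 31, q, p, 28), (z, 40, 31, q, p, 6), (z, 5, 38, k, w, 12), (z, 5, 38, q, p, 28), (z, 5, 38, q, p, 6)}
σ[B = z]: keep tuples satisfying B = z → {(z, 21, 4, k, w, 12), (z, 21, 4, q, p, 28), (z, 21, 4, q, p, 6), (z, 29, 4, k, w, 12), (z, 29, 4, q, p, 28), (z, 29, 4, q, p, 6), (z, 40, 31, k, w, 12), (z, 40, 31, q, p, 28), (z, 40, 31, q, p, 6), (z, 5, 38, k, w, 12), (z, 5, 38, q, p, 28), (z, 5, 38, q, p, 6)}
π_{F, A} gives {(31, k), (31, q), (38, k), (38, q), (4, k), (4, q)} (6 duplicate(s) eliminated).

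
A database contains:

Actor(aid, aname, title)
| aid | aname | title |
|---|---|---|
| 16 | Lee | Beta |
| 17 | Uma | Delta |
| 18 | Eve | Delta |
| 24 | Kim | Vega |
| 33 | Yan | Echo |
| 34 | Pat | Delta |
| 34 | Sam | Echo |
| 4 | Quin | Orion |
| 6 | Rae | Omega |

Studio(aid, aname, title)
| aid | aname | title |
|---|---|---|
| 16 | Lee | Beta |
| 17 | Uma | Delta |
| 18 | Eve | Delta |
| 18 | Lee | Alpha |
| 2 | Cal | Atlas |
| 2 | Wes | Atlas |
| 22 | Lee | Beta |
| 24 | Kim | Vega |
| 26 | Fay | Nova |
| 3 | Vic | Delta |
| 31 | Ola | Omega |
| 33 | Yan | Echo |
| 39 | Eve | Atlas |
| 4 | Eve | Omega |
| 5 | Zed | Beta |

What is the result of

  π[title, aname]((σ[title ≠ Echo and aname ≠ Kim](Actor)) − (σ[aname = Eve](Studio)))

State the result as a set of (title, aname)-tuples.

{(Beta, Lee), (Delta, Pat), (Delta, Uma), (Omega, Rae), (Orion, Quin)}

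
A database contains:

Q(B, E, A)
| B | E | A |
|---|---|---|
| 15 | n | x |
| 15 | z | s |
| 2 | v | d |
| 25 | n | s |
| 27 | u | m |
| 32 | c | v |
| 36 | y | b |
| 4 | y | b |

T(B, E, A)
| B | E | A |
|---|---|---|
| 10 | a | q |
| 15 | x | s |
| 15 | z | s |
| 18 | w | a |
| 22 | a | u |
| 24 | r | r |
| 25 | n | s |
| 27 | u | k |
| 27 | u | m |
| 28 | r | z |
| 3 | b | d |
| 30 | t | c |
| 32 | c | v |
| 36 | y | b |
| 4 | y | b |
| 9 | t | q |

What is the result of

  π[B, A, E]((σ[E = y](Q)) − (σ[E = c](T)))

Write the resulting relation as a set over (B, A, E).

Selection E = y: {(36, y, b), (4, y, b)}
Selection E = c: {(32, c, v)}
Difference: {(36, y, b), (4, y, b)} with {(32, c, v)} → {(36, y, b), (4, y, b)}
Keep only column(s) B, A, E: {(36, b, y), (4, b, y)}

{(36, b, y), (4, b, y)}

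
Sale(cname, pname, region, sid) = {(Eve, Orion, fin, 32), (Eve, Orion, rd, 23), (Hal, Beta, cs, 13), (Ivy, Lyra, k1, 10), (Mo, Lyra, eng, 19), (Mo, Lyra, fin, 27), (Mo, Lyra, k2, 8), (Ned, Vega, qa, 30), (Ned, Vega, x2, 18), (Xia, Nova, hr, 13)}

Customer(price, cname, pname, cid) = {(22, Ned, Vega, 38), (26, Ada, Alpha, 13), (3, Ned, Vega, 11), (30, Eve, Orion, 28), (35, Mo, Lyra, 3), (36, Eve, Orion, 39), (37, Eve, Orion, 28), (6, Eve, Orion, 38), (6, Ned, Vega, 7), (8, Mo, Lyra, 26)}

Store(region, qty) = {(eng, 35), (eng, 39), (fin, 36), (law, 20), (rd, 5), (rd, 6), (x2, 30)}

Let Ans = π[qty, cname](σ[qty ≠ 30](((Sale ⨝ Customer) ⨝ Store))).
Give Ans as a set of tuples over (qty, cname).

{(35, Mo), (36, Eve), (36, Mo), (39, Mo), (5, Eve), (6, Eve)}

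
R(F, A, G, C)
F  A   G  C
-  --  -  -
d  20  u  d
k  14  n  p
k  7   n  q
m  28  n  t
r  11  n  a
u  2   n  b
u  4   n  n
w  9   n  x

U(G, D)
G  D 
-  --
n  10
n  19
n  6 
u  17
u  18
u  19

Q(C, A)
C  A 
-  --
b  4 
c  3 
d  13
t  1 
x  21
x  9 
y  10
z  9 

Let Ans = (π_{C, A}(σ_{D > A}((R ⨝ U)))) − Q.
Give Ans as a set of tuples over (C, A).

R ⋈ U (natural join on G): {(d, 20, u, d, 17), (d, 20, u, d, 18), (d, 20, u, d, 19), (k, 14, n, p, 10), (k, 14, n, p, 19), (k, 14, n, p, 6), (k, 7, n, q, 10), (k, 7, n, q, 19), (k, 7, n, q, 6), (m, 28, n, t, 10), (m, 28, n, t, 19), (m, 28, n, t, 6), (r, 11, n, a, 10), (r, 11, n, a, 19), (r, 11, n, a, 6), (u, 2, n, b, 10), (u, 2, n, b, 19), (u, 2, n, b, 6), (u, 4, n, n, 10), (u, 4, n, n, 19), (u, 4, n, n, 6), (w, 9, n, x, 10), (w, 9, n, x, 19), (w, 9, n, x, 6)}
σ[D > A]: keep tuples satisfying D > A → {(k, 14, n, p, 19), (k, 7, n, q, 10), (k, 7, n, q, 19), (r, 11, n, a, 19), (u, 2, n, b, 10), (u, 2, n, b, 19), (u, 2, n, b, 6), (u, 4, n, n, 10), (u, 4, n, n, 19), (u, 4, n, n, 6), (w, 9, n, x, 10), (w, 9, n, x, 19)}
π[C, A]: project onto (C, A) (6 duplicate(s) eliminated) → {(a, 11), (b, 2), (n, 4), (p, 14), (q, 7), (x, 9)}
Set difference of the two operands is {(a, 11), (b, 2), (n, 4), (p, 14), (q, 7)}.

{(a, 11), (b, 2), (n, 4), (p, 14), (q, 7)}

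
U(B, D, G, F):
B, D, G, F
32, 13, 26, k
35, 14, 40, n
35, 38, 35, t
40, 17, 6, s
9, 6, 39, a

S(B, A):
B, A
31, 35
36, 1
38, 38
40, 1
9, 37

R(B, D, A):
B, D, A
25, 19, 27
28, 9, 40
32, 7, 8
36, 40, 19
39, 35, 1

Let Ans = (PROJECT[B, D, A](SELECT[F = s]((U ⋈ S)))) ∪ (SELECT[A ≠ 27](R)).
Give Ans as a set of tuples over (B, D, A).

U ⋈ S (natural join on B): {(40, 17, 6, s, 1), (9, 6, 39, a, 37)}
Filtering on F = s leaves {(40, 17, 6, s, 1)}.
π[B, D, A]: project onto (B, D, A) → {(40, 17, 1)}
Filtering on A ≠ 27 leaves {(28, 9, 40), (32, 7, 8), (36, 40, 19), (39, 35, 1)}.
Taking the union: {(28, 9, 40), (32, 7, 8), (36, 40, 19), (39, 35, 1), (40, 17, 1)}

{(28, 9, 40), (32, 7, 8), (36, 40, 19), (39, 35, 1), (40, 17, 1)}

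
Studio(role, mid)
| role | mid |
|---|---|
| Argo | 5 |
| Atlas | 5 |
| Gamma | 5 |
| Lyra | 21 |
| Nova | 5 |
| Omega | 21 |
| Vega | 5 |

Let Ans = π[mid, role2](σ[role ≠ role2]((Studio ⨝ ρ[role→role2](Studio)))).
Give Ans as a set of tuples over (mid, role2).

ρ[role→role2]: schema becomes (role2, mid); tuples unchanged.
Natural join on mid: {(Argo, 5, Argo), (Argo, 5, Atlas), (Argo, 5, Gamma), (Argo, 5, Nova), (Argo, 5, Vega), (Atlas, 5, Argo), (Atlas, 5, Atlas), (Atlas, 5, Gamma), (Atlas, 5, Nova), (Atlas, 5, Vega), (Gamma, 5, Argo), (Gamma, 5, Atlas), (Gamma, 5, Gamma), (Gamma, 5, Nova), (Gamma, 5, Vega), (Lyra, 21, Lyra), (Lyra, 21, Omega), (Nova, 5, Argo), (Nova, 5, Atlas), (Nova, 5, Gamma), (Nova, 5, Nova), (Nova, 5, Vega), (Omega, 21, Lyra), (Omega, 21, Omega), (Vega, 5, Argo), (Vega, 5, Atlas), (Vega, 5, Gamma), (Vega, 5, Nova), (Vega, 5, Vega)}
Apply σ_{role ≠ role2}; surviving tuples: {(Argo, 5, Atlas), (Argo, 5, Gamma), (Argo, 5, Nova), (Argo, 5, Vega), (Atlas, 5, Argo), (Atlas, 5, Gamma), (Atlas, 5, Nova), (Atlas, 5, Vega), (Gamma, 5, Argo), (Gamma, 5, Atlas), (Gamma, 5, Nova), (Gamma, 5, Vega), (Lyra, 21, Omega), (Nova, 5, Argo), (Nova, 5, Atlas), (Nova, 5, Gamma), (Nova, 5, Vega), (Omega, 21, Lyra), (Vega, 5, Argo), (Vega, 5, Atlas), (Vega, 5, Gamma), (Vega, 5, Nova)}
π_{mid, role2} gives {(21, Lyra), (21, Omega), (5, Argo), (5, Atlas), (5, Gamma), (5, Nova), (5, Vega)} (15 duplicate(s) eliminated).

{(21, Lyra), (21, Omega), (5, Argo), (5, Atlas), (5, Gamma), (5, Nova), (5, Vega)}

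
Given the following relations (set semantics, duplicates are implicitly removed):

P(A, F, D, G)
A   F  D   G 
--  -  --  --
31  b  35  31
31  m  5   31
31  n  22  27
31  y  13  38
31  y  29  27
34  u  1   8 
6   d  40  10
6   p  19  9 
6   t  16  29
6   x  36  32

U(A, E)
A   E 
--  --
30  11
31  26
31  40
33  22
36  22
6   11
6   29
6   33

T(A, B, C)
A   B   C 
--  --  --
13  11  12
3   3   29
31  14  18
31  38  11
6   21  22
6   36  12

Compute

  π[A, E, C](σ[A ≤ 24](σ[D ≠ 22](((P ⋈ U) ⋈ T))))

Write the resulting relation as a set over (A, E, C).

{(6, 11, 12), (6, 11, 22), (6, 29, 12), (6, 29, 22), (6, 33, 12), (6, 33, 22)}

P ⋈ U (natural join on A): {(31, b, 35, 31, 26), (31, b, 35, 31, 40), (31, m, 5, 31, 26), (31, m, 5, 31, 40), (31, n, 22, 27, 26), (31, n, 22, 27, 40), (31, y, 13, 38, 26), (31, y, 13, 38, 40), (31, y, 29, 27, 26), (31, y, 29, 27, 40), (6, d, 40, 10, 11), (6, d, 40, 10, 29), (6, d, 40, 10, 33), (6, p, 19, 9, 11), (6, p, 19, 9, 29), (6, p, 19, 9, 33), (6, t, 16, 29, 11), (6, t, 16, 29, 29), (6, t, 16, 29, 33), (6, x, 36, 32, 11), (6, x, 36, 32, 29), (6, x, 36, 32, 33)}
(P ⋈ U) ⋈ T (natural join on A): {(31, b, 35, 31, 26, 14, 18), (31, b, 35, 31, 26, 38, 11), (31, b, 35, 31, 40, 14, 18), (31, b, 35, 31, 40, 38, 11), (31, m, 5, 31, 26, 14, 18), (31, m, 5, 31, 26, 38, 11), (31, m, 5, 31, 40, 14, 18), (31, m, 5, 31, 40, 38, 11), (31, n, 22, 27, 26, 14, 18), (31, n, 22, 27, 26, 38, 11), (31, n, 22, 27, 40, 14, 18), (31, n, 22, 27, 40, 38, 11), (31, y, 13, 38, 26, 14, 18), (31, y, 13, 38, 26, 38, 11), (31, y, 13, 38, 40, 14, 18), (31, y, 13, 38, 40, 38, 11), (31, y, 29, 27, 26, 14, 18), (31, y, 29, 27, 26, 38, 11), (31, y, 29, 27, 40, 14, 18), (31, y, 29, 27, 40, 38, 11), (6, d, 40, 10, 11, 21, 22), (6, d, 40, 10, 11, 36, 12), (6, d, 40, 10, 29, 21, 22), (6, d, 40, 10, 29, 36, 12), (6, d, 40, 10, 33, 21, 22), (6, d, 40, 10, 33, 36, 12), (6, p, 19, 9, 11, 21, 22), (6, p, 19, 9, 11, 36, 12), (6, p, 19, 9, 29, 21, 22), (6, p, 19, 9, 29, 36, 12), (6, p, 19, 9, 33, 21, 22), (6, p, 19, 9, 33, 36, 12), (6, t, 16, 29, 11, 21, 22), (6, t, 16, 29, 11, 36, 12), (6, t, 16, 29, 29, 21, 22), (6, t, 16, 29, 29, 36, 12), (6, t, 16, 29, 33, 21, 22), (6, t, 16, 29, 33, 36, 12), (6, x, 36, 32, 11, 21, 22), (6, x, 36, 32, 11, 36, 12), (6, x, 36, 32, 29, 21, 22), (6, x, 36, 32, 29, 36, 12), (6, x, 36, 32, 33, 21, 22), (6, x, 36, 32, 33, 36, 12)}
σ[D ≠ 22]: keep tuples satisfying D ≠ 22 → {(31, b, 35, 31, 26, 14, 18), (31, b, 35, 31, 26, 38, 11), (31, b, 35, 31, 40, 14, 18), (31, b, 35, 31, 40, 38, 11), (31, m, 5, 31, 26, 14, 18), (31, m, 5, 31, 26, 38, 11), (31, m, 5, 31, 40, 14, 18), (31, m, 5, 31, 40, 38, 11), (31, y, 13, 38, 26, 14, 18), (31, y, 13, 38, 26, 38, 11), (31, y, 13, 38, 40, 14, 18), (31, y, 13, 38, 40, 38, 11), (31, y, 29, 27, 26, 14, 18), (31, y, 29, 27, 26, 38, 11), (31, y, 29, 27, 40, 14, 18), (31, y, 29, 27, 40, 38, 11), (6, d, 40, 10, 11, 21, 22), (6, d, 40, 10, 11, 36, 12), (6, d, 40, 10, 29, 21, 22), (6, d, 40, 10, 29, 36, 12), (6, d, 40, 10, 33, 21, 22), (6, d, 40, 10, 33, 36, 12), (6, p, 19, 9, 11, 21, 22), (6, p, 19, 9, 11, 36, 12), (6, p, 19, 9, 29, 21, 22), (6, p, 19, 9, 29, 36, 12), (6, p, 19, 9, 33, 21, 22), (6, p, 19, 9, 33, 36, 12), (6, t, 16, 29, 11, 21, 22), (6, t, 16, 29, 11, 36, 12), (6, t, 16, 29, 29, 21, 22), (6, t, 16, 29, 29, 36, 12), (6, t, 16, 29, 33, 21, 22), (6, t, 16, 29, 33, 36, 12), (6, x, 36, 32, 11, 21, 22), (6, x, 36, 32, 11, 36, 12), (6, x, 36, 32, 29, 21, 22), (6, x, 36, 32, 29, 36, 12), (6, x, 36, 32, 33, 21, 22), (6, x, 36, 32, 33, 36, 12)}
σ[A ≤ 24]: keep tuples satisfying A ≤ 24 → {(6, d, 40, 10, 11, 21, 22), (6, d, 40, 10, 11, 36, 12), (6, d, 40, 10, 29, 21, 22), (6, d, 40, 10, 29, 36, 12), (6, d, 40, 10, 33, 21, 22), (6, d, 40, 10, 33, 36, 12), (6, p, 19, 9, 11, 21, 22), (6, p, 19, 9, 11, 36, 12), (6, p, 19, 9, 29, 21, 22), (6, p, 19, 9, 29, 36, 12), (6, p, 19, 9, 33, 21, 22), (6, p, 19, 9, 33, 36, 12), (6, t, 16, 29, 11, 21, 22), (6, t, 16, 29, 11, 36, 12), (6, t, 16, 29, 29, 21, 22), (6, t, 16, 29, 29, 36, 12), (6, t, 16, 29, 33, 21, 22), (6, t, 16, 29, 33, 36, 12), (6, x, 36, 32, 11, 21, 22), (6, x, 36, 32, 11, 36, 12), (6, x, 36, 32, 29, 21, 22), (6, x, 36, 32, 29, 36, 12), (6, x, 36, 32, 33, 21, 22), (6, x, 36, 32, 33, 36, 12)}
Keep only column(s) A, E, C (18 duplicate(s) eliminated): {(6, 11, 12), (6, 11, 22), (6, 29, 12), (6, 29, 22), (6, 33, 12), (6, 33, 22)}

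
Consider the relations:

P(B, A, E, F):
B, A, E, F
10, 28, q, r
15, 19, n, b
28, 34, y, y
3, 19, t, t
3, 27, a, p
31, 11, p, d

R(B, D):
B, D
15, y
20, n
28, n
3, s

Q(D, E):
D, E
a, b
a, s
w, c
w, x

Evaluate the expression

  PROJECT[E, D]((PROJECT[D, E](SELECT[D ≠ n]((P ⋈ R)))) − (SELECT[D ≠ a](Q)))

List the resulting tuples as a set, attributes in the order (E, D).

{(a, s), (n, y), (t, s)}

Natural join on B: {(15, 19, n, b, y), (28, 34, y, y, n), (3, 19, t, t, s), (3, 27, a, p, s)}
Filtering on D ≠ n leaves {(15, 19, n, b, y), (3, 19, t, t, s), (3, 27, a, p, s)}.
Keep only column(s) D, E: {(s, a), (s, t), (y, n)}
Filtering on D ≠ a leaves {(w, c), (w, x)}.
Set difference of the two operands is {(s, a), (s, t), (y, n)}.
Keep only column(s) E, D: {(a, s), (n, y), (t, s)}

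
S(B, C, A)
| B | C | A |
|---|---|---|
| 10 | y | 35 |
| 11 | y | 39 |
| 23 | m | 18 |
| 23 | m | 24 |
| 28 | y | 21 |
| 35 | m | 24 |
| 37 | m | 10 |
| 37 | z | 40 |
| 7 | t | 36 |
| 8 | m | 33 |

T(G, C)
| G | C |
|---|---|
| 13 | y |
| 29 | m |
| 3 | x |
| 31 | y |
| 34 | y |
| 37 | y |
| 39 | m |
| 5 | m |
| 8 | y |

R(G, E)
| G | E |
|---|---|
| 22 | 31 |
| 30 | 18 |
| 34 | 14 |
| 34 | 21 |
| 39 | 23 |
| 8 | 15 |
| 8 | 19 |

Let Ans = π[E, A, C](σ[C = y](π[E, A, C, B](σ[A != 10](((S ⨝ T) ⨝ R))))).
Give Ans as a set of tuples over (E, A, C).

S ⋈ T (natural join on C): {(10, y, 35, 13), (10, y, 35, 31), (10, y, 35, 34), (10, y, 35, 37), (10, y, 35, 8), (11, y, 39, 13), (11, y, 39, 31), (11, y, 39, 34), (11, y, 39, 37), (11, y, 39, 8), (23, m, 18, 29), (23, m, 18, 39), (23, m, 18, 5), (23, m, 24, 29), (23, m, 24, 39), (23, m, 24, 5), (28, y, 21, 13), (28, y, 21, 31), (28, y, 21, 34), (28, y, 21, 37), (28, y, 21, 8), (35, m, 24, 29), (35, m, 24, 39), (35, m, 24, 5), (37, m, 10, 29), (37, m, 10, 39), (37, m, 10, 5), (8, m, 33, 29), (8, m, 33, 39), (8, m, 33, 5)}
(S ⨝ T) ⋈ R (natural join on G): {(10, y, 35, 34, 14), (10, y, 35, 34, 21), (10, y, 35, 8, 15), (10, y, 35, 8, 19), (11, y, 39, 34, 14), (11, y, 39, 34, 21), (11, y, 39, 8, 15), (11, y, 39, 8, 19), (23, m, 18, 39, 23), (23, m, 24, 39, 23), (28, y, 21, 34, 14), (28, y, 21, 34, 21), (28, y, 21, 8, 15), (28, y, 21, 8, 19), (35, m, 24, 39, 23), (37, m, 10, 39, 23), (8, m, 33, 39, 23)}
Apply σ_{A != 10}; surviving tuples: {(10, y, 35, 34, 14), (10, y, 35, 34, 21), (10, y, 35, 8, 15), (10, y, 35, 8, 19), (11, y, 39, 34, 14), (11, y, 39, 34, 21), (11, y, 39, 8, 15), (11, y, 39, 8, 19), (23, m, 18, 39, 23), (23, m, 24, 39, 23), (28, y, 21, 34, 14), (28, y, 21, 34, 21), (28, y, 21, 8, 15), (28, y, 21, 8, 19), (35, m, 24, 39, 23), (8, m, 33, 39, 23)}
Projecting to E, A, C, B: {(14, 21, y, 28), (14, 35, y, 10), (14, 39, y, 11), (15, 21, y, 28), (15, 35, y, 10), (15, 39, y, 11), (19, 21, y, 28), (19, 35, y, 10), (19, 39, y, 11), (21, 21, y, 28), (21, 35, y, 10), (21, 39, y, 11), (23, 18, m, 23), (23, 24, m, 23), (23, 24, m, 35), (23, 33, m, 8)}
Apply σ_{C = y}; surviving tuples: {(14, 21, y, 28), (14, 35, y, 10), (14, 39, y, 11), (15, 21, y, 28), (15, 35, y, 10), (15, 39, y, 11), (19, 21, y, 28), (19, 35, y, 10), (19, 39, y, 11), (21, 21, y, 28), (21, 35, y, 10), (21, 39, y, 11)}
Projecting to E, A, C: {(14, 21, y), (14, 35, y), (14, 39, y), (15, 21, y), (15, 35, y), (15, 39, y), (19, 21, y), (19, 35, y), (19, 39, y), (21, 21, y), (21, 35, y), (21, 39, y)}

{(14, 21, y), (14, 35, y), (14, 39, y), (15, 21, y), (15, 35, y), (15, 39, y), (19, 21, y), (19, 35, y), (19, 39, y), (21, 21, y), (21, 35, y), (21, 39, y)}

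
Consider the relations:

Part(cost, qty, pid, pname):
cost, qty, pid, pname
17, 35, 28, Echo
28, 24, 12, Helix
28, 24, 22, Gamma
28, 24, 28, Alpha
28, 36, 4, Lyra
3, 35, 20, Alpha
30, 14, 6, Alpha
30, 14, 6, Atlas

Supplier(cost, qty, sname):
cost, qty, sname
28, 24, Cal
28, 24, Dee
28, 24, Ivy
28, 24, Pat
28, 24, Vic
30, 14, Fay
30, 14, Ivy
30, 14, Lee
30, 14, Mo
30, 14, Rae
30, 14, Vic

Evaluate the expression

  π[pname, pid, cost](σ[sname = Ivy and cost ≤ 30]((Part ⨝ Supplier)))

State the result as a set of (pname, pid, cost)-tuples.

{(Alpha, 28, 28), (Alpha, 6, 30), (Atlas, 6, 30), (Gamma, 22, 28), (Helix, 12, 28)}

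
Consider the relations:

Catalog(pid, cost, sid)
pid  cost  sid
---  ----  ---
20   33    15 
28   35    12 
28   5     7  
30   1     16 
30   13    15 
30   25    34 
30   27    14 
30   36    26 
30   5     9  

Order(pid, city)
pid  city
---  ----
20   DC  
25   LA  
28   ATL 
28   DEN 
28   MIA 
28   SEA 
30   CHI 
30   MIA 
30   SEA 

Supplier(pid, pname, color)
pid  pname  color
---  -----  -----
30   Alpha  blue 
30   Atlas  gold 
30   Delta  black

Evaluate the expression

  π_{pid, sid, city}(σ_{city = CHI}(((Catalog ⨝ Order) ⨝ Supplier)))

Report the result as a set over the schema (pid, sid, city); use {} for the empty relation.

{(30, 14, CHI), (30, 15, CHI), (30, 16, CHI), (30, 26, CHI), (30, 34, CHI), (30, 9, CHI)}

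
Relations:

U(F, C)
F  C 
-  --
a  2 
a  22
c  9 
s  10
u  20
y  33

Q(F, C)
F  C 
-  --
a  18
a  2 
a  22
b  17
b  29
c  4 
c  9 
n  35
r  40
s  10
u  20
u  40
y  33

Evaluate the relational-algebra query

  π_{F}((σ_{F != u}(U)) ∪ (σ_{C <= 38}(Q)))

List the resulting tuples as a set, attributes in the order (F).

{a, b, c, n, s, u, y}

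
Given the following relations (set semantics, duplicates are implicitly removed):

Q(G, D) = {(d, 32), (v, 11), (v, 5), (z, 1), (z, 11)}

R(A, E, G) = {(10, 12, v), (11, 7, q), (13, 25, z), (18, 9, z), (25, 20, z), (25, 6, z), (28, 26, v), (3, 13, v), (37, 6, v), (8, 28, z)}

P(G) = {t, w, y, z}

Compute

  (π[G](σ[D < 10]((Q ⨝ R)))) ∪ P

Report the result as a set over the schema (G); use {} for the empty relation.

{t, v, w, y, z}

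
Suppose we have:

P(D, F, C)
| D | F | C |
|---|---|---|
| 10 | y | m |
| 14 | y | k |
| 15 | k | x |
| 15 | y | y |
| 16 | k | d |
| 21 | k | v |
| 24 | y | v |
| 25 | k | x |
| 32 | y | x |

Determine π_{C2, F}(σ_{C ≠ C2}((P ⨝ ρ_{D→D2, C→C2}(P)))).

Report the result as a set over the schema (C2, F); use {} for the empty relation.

{(d, k), (k, y), (m, y), (v, k), (v, y), (x, k), (x, y), (y, y)}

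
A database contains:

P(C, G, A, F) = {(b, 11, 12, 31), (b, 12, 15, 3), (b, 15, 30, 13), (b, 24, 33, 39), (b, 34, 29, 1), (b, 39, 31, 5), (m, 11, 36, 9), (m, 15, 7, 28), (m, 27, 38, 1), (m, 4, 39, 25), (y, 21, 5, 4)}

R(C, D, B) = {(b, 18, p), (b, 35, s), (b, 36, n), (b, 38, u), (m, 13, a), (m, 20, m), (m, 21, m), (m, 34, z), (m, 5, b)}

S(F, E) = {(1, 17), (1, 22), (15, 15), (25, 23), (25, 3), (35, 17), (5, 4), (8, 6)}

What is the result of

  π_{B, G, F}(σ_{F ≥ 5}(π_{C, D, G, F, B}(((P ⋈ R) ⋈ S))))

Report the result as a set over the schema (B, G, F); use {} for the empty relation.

{(a, 4, 25), (b, 4, 25), (m, 4, 25), (n, 39, 5), (p, 39, 5), (s, 39, 5), (u, 39, 5), (z, 4, 25)}

P ⋈ R (natural join on C): {(b, 11, 12, 31, 18, p), (b, 11, 12, 31, 35, s), (b, 11, 12, 31, 36, n), (b, 11, 12, 31, 38, u), (b, 12, 15, 3, 18, p), (b, 12, 15, 3, 35, s), (b, 12, 15, 3, 36, n), (b, 12, 15, 3, 38, u), (b, 15, 30, 13, 18, p), (b, 15, 30, 13, 35, s), (b, 15, 30, 13, 36, n), (b, 15, 30, 13, 38, u), (b, 24, 33, 39, 18, p), (b, 24, 33, 39, 35, s), (b, 24, 33, 39, 36, n), (b, 24, 33, 39, 38, u), (b, 34, 29, 1, 18, p), (b, 34, 29, 1, 35, s), (b, 34, 29, 1, 36, n), (b, 34, 29, 1, 38, u), (b, 39, 31, 5, 18, p), (b, 39, 31, 5, 35, s), (b, 39, 31, 5, 36, n), (b, 39, 31, 5, 38, u), (m, 11, 36, 9, 13, a), (m, 11, 36, 9, 20, m), (m, 11, 36, 9, 21, m), (m, 11, 36, 9, 34, z), (m, 11, 36, 9, 5, b), (m, 15, 7, 28, 13, a), (m, 15, 7, 28, 20, m), (m, 15, 7, 28, 21, m), (m, 15, 7, 28, 34, z), (m, 15, 7, 28, 5, b), (m, 27, 38, 1, 13, a), (m, 27, 38, 1, 20, m), (m, 27, 38, 1, 21, m), (m, 27, 38, 1, 34, z), (m, 27, 38, 1, 5, b), (m, 4, 39, 25, 13, a), (m, 4, 39, 25, 20, m), (m, 4, 39, 25, 21, m), (m, 4, 39, 25, 34, z), (m, 4, 39, 25, 5, b)}
(P ⋈ R) ⋈ S (natural join on F): {(b, 34, 29, 1, 18, p, 17), (b, 34, 29, 1, 18, p, 22), (b, 34, 29, 1, 35, s, 17), (b, 34, 29, 1, 35, s, 22), (b, 34, 29, 1, 36, n, 17), (b, 34, 29, 1, 36, n, 22), (b, 34, 29, 1, 38, u, 17), (b, 34, 29, 1, 38, u, 22), (b, 39, 31, 5, 18, p, 4), (b, 39, 31, 5, 35, s, 4), (b, 39, 31, 5, 36, n, 4), (b, 39, 31, 5, 38, u, 4), (m, 27, 38, 1, 13, a, 17), (m, 27, 38, 1, 13, a, 22), (m, 27, 38, 1, 20, m, 17), (m, 27, 38, 1, 20, m, 22), (m, 27, 38, 1, 21, m, 17), (m, 27, 38, 1, 21, m, 22), (m, 27, 38, 1, 34, z, 17), (m, 27, 38, 1, 34, z, 22), (m, 27, 38, 1, 5, b, 17), (m, 27, 38, 1, 5, b, 22), (m, 4, 39, 25, 13, a, 23), (m, 4, 39, 25, 13, a, 3), (m, 4, 39, 25, 20, m, 23), (m, 4, 39, 25, 20, m, 3), (m, 4, 39, 25, 21, m, 23), (m, 4, 39, 25, 21, m, 3), (m, 4, 39, 25, 34, z, 23), (m, 4, 39, 25, 34, z, 3), (m, 4, 39, 25, 5, b, 23), (m, 4, 39, 25, 5, b, 3)}
π_{C, D, G, F, B} gives {(b, 18, 34, 1, p), (b, 18, 39, 5, p), (b, 35, 34, 1, s), (b, 35, 39, 5, s), (b, 36, 34, 1, n), (b, 36, 39, 5, n), (b, 38, 34, 1, u), (b, 38, 39, 5, u), (m, 13, 27, 1, a), (m, 13, 4, 25, a), (m, 20, 27, 1, m), (m, 20, 4, 25, m), (m, 21, 27, 1, m), (m, 21, 4, 25, m), (m, 34, 27, 1, z), (m, 34, 4, 25, z), (m, 5, 27, 1, b), (m, 5, 4, 25, b)} (14 duplicate(s) eliminated).
Selection F ≥ 5: {(b, 18, 39, 5, p), (b, 35, 39, 5, s), (b, 36, 39, 5, n), (b, 38, 39, 5, u), (m, 13, 4, 25, a), (m, 20, 4, 25, m), (m, 21, 4, 25, m), (m, 34, 4, 25, z), (m, 5, 4, 25, b)}
π_{B, G, F} gives {(a, 4, 25), (b, 4, 25), (m, 4, 25), (n, 39, 5), (p, 39, 5), (s, 39, 5), (u, 39, 5), (z, 4, 25)} (1 duplicate(s) eliminated).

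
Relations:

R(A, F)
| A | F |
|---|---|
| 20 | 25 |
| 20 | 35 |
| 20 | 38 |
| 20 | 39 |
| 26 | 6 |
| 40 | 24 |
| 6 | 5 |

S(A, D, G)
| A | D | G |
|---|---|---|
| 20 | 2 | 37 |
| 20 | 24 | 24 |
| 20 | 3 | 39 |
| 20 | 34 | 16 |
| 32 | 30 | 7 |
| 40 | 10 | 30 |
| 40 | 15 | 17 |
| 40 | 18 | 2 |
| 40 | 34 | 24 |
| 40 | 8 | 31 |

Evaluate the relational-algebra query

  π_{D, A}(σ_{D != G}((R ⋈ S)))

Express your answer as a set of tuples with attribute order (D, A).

R ⋈ S (natural join on A): {(20, 25, 2, 37), (20, 25, 24, 24), (20, 25, 3, 39), (20, 25, 34, 16), (20, 35, 2, 37), (20, 35, 24, 24), (20, 35, 3, 39), (20, 35, 34, 16), (20, 38, 2, 37), (20, 38, 24, 24), (20, 38, 3, 39), (20, 38, 34, 16), (20, 39, 2, 37), (20, 39, 24, 24), (20, 39, 3, 39), (20, 39, 34, 16), (40, 24, 10, 30), (40, 24, 15, 17), (40, 24, 18, 2), (40, 24, 34, 24), (40, 24, 8, 31)}
Selection D != G: {(20, 25, 2, 37), (20, 25, 3, 39), (20, 25, 34, 16), (20, 35, 2, 37), (20, 35, 3, 39), (20, 35, 34, 16), (20, 38, 2, 37), (20, 38, 3, 39), (20, 38, 34, 16), (20, 39, 2, 37), (20, 39, 3, 39), (20, 39, 34, 16), (40, 24, 10, 30), (40, 24, 15, 17), (40, 24, 18, 2), (40, 24, 34, 24), (40, 24, 8, 31)}
π[D, A]: project onto (D, A) (9 duplicate(s) eliminated) → {(10, 40), (15, 40), (18, 40), (2, 20), (3, 20), (34, 20), (34, 40), (8, 40)}

{(10, 40), (15, 40), (18, 40), (2, 20), (3, 20), (34, 20), (34, 40), (8, 40)}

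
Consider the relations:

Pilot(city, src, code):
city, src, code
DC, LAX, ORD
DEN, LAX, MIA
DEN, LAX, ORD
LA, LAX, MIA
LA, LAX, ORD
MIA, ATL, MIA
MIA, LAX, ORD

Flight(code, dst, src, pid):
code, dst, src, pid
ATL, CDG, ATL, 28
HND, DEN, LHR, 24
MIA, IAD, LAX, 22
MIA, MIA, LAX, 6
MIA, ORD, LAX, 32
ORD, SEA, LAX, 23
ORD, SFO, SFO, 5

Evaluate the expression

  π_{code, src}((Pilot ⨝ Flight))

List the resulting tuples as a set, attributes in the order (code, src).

{(MIA, LAX), (ORD, LAX)}

Joining Pilot and Flight on src, code yields {(DC, LAX, ORD, SEA, 23), (DEN, LAX, MIA, IAD, 22), (DEN, LAX, MIA, MIA, 6), (DEN, LAX, MIA, ORD, 32), (DEN, LAX, ORD, SEA, 23), (LA, LAX, MIA, IAD, 22), (LA, LAX, MIA, MIA, 6), (LA, LAX, MIA, ORD, 32), (LA, LAX, ORD, SEA, 23), (MIA, LAX, ORD, SEA, 23)}.
π_{code, src} gives {(MIA, LAX), (ORD, LAX)} (8 duplicate(s) eliminated).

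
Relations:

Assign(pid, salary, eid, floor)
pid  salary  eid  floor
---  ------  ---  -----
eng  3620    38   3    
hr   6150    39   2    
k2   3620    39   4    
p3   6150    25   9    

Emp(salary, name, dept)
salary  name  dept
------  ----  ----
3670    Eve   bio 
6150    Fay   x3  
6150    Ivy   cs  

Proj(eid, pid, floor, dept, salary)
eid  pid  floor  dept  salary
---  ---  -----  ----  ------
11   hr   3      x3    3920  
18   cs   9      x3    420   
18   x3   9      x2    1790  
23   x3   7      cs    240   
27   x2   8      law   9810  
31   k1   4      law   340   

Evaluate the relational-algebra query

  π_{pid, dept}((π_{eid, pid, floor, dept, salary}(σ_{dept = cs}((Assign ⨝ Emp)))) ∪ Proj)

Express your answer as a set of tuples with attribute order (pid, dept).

Natural join on salary: {(hr, 6150, 39, 2, Fay, x3), (hr, 6150, 39, 2, Ivy, cs), (p3, 6150, 25, 9, Fay, x3), (p3, 6150, 25, 9, Ivy, cs)}
Selection dept = cs: {(hr, 6150, 39, 2, Ivy, cs), (p3, 6150, 25, 9, Ivy, cs)}
Projecting to eid, pid, floor, dept, salary: {(25, p3, 9, cs, 6150), (39, hr, 2, cs, 6150)}
Taking the union: {(11, hr, 3, x3, 3920), (18, cs, 9, x3, 420), (18, x3, 9, x2, 1790), (23, x3, 7, cs, 240), (25, p3, 9, cs, 6150), (27, x2, 8, law, 9810), (31, k1, 4, law, 340), (39, hr, 2, cs, 6150)}
Projecting to pid, dept: {(cs, x3), (hr, cs), (hr, x3), (k1, law), (p3, cs), (x2, law), (x3, cs), (x3, x2)}

{(cs, x3), (hr, cs), (hr, x3), (k1, law), (p3, cs), (x2, law), (x3, cs), (x3, x2)}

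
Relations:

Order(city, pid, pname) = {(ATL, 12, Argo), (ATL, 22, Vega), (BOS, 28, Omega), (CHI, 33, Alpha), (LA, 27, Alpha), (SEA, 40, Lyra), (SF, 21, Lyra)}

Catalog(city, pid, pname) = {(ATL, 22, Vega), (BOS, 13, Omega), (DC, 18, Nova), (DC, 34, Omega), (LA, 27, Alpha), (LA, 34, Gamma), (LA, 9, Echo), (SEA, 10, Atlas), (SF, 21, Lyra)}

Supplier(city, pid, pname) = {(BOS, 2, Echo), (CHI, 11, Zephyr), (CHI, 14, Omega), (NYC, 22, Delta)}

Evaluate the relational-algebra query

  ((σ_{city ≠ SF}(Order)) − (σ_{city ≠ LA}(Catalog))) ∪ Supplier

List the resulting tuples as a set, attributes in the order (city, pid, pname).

Filtering on city ≠ SF leaves {(ATL, 12, Argo), (ATL, 22, Vega), (BOS, 28, Omega), (CHI, 33, Alpha), (LA, 27, Alpha), (SEA, 40, Lyra)}.
Filtering on city ≠ LA leaves {(ATL, 22, Vega), (BOS, 13, Omega), (DC, 18, Nova), (DC, 34, Omega), (SEA, 10, Atlas), (SF, 21, Lyra)}.
Difference: {(ATL, 12, Argo), (ATL, 22, Vega), (BOS, 28, Omega), (CHI, 33, Alpha), (LA, 27, Alpha), (SEA, 40, Lyra)} with {(ATL, 22, Vega), (BOS, 13, Omega), (DC, 18, Nova), (DC, 34, Omega), (SEA, 10, Atlas), (SF, 21, Lyra)} → {(ATL, 12, Argo), (BOS, 28, Omega), (CHI, 33, Alpha), (LA, 27, Alpha), (SEA, 40, Lyra)}
Union: {(ATL, 12, Argo), (BOS, 28, Omega), (CHI, 33, Alpha), (LA, 27, Alpha), (SEA, 40, Lyra)} with {(BOS, 2, Echo), (CHI, 11, Zephyr), (CHI, 14, Omega), (NYC, 22, Delta)} → {(ATL, 12, Argo), (BOS, 2, Echo), (BOS, 28, Omega), (CHI, 11, Zephyr), (CHI, 14, Omega), (CHI, 33, Alpha), (LA, 27, Alpha), (NYC, 22, Delta), (SEA, 40, Lyra)}

{(ATL, 12, Argo), (BOS, 2, Echo), (BOS, 28, Omega), (CHI, 11, Zephyr), (CHI, 14, Omega), (CHI, 33, Alpha), (LA, 27, Alpha), (NYC, 22, Delta), (SEA, 40, Lyra)}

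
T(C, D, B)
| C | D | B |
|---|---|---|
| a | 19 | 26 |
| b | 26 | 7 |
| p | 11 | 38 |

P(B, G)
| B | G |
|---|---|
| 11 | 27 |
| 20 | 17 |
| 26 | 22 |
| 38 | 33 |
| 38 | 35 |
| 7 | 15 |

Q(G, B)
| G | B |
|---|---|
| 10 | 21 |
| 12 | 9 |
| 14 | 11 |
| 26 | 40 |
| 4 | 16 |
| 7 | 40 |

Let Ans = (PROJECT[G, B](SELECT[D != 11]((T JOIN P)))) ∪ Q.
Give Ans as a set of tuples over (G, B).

{(10, 21), (12, 9), (14, 11), (15, 7), (22, 26), (26, 40), (4, 16), (7, 40)}

Natural join on B: {(a, 19, 26, 22), (b, 26, 7, 15), (p, 11, 38, 33), (p, 11, 38, 35)}
σ[D != 11]: keep tuples satisfying D != 11 → {(a, 19, 26, 22), (b, 26, 7, 15)}
π[G, B]: project onto (G, B) → {(15, 7), (22, 26)}
Union: {(15, 7), (22, 26)} with {(10, 21), (12, 9), (14, 11), (26, 40), (4, 16), (7, 40)} → {(10, 21), (12, 9), (14, 11), (15, 7), (22, 26), (26, 40), (4, 16), (7, 40)}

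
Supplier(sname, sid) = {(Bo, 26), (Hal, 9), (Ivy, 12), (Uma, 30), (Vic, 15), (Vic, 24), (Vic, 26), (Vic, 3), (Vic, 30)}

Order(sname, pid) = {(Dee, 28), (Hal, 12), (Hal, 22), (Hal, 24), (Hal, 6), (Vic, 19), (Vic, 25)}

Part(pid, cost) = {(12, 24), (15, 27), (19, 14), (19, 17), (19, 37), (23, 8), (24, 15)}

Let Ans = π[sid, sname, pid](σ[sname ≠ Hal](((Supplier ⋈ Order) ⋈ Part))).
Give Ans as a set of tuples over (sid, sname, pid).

Joining Supplier and Order on sname yields {(Hal, 9, 12), (Hal, 9, 22), (Hal, 9, 24), (Hal, 9, 6), (Vic, 15, 19), (Vic, 15, 25), (Vic, 24, 19), (Vic, 24, 25), (Vic, 26, 19), (Vic, 26, 25), (Vic, 3, 19), (Vic, 3, 25), (Vic, 30, 19), (Vic, 30, 25)}.
Joining (Supplier ⋈ Order) and Part on pid yields {(Hal, 9, 12, 24), (Hal, 9, 24, 15), (Vic, 15, 19, 14), (Vic, 15, 19, 17), (Vic, 15, 19, 37), (Vic, 24, 19, 14), (Vic, 24, 19, 17), (Vic, 24, 19, 37), (Vic, 26, 19, 14), (Vic, 26, 19, 17), (Vic, 26, 19, 37), (Vic, 3, 19, 14), (Vic, 3, 19, 17), (Vic, 3, 19, 37), (Vic, 30, 19, 14), (Vic, 30, 19, 17), (Vic, 30, 19, 37)}.
Filtering on sname ≠ Hal leaves {(Vic, 15, 19, 14), (Vic, 15, 19, 17), (Vic, 15, 19, 37), (Vic, 24, 19, 14), (Vic, 24, 19, 17), (Vic, 24, 19, 37), (Vic, 26, 19, 14), (Vic, 26, 19, 17), (Vic, 26, 19, 37), (Vic, 3, 19, 14), (Vic, 3, 19, 17), (Vic, 3, 19, 37), (Vic, 30, 19, 14), (Vic, 30, 19, 17), (Vic, 30, 19, 37)}.
Projecting to sid, sname, pid (10 duplicate(s) eliminated): {(15, Vic, 19), (24, Vic, 19), (26, Vic, 19), (3, Vic, 19), (30, Vic, 19)}

{(15, Vic, 19), (24, Vic, 19), (26, Vic, 19), (3, Vic, 19), (30, Vic, 19)}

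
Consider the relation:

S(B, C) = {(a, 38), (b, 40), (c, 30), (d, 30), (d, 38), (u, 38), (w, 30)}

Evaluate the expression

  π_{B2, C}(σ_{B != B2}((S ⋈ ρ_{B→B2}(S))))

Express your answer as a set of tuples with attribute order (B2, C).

{(a, 38), (c, 30), (d, 30), (d, 38), (u, 38), (w, 30)}

ρ[B→B2]: schema becomes (B2, C); tuples unchanged.
Joining S and ρ_{B→B2}(S) on C yields {(a, 38, a), (a, 38, d), (a, 38, u), (b, 40, b), (c, 30, c), (c, 30, d), (c, 30, w), (d, 30, c), (d, 30, d), (d, 30, w), (d, 38, a), (d, 38, d), (d, 38, u), (u, 38, a), (u, 38, d), (u, 38, u), (w, 30, c), (w, 30, d), (w, 30, w)}.
Selection B != B2: {(a, 38, d), (a, 38, u), (c, 30, d), (c, 30, w), (d, 30, c), (d, 30, w), (d, 38, a), (d, 38, u), (u, 38, a), (u, 38, d), (w, 30, c), (w, 30, d)}
π[B2, C]: project onto (B2, C) (6 duplicate(s) eliminated) → {(a, 38), (c, 30), (d, 30), (d, 38), (u, 38), (w, 30)}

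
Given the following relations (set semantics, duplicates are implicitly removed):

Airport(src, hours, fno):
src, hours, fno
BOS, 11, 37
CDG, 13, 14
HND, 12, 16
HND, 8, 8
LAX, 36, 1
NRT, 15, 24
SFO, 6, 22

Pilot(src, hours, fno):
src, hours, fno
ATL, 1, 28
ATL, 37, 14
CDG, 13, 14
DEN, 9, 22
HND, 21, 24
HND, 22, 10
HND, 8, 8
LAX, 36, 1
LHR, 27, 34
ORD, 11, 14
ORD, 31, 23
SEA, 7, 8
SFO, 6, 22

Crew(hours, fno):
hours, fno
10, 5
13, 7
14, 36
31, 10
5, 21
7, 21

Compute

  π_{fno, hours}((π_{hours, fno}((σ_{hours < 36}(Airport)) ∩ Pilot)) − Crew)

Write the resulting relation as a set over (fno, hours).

{(14, 13), (22, 6), (8, 8)}

Filtering on hours < 36 leaves {(BOS, 11, 37), (CDG, 13, 14), (HND, 12, 16), (HND, 8, 8), (NRT, 15, 24), (SFO, 6, 22)}.
Intersection: {(BOS, 11, 37), (CDG, 13, 14), (HND, 12, 16), (HND, 8, 8), (NRT, 15, 24), (SFO, 6, 22)} with {(ATL, 1, 28), (ATL, 37, 14), (CDG, 13, 14), (DEN, 9, 22), (HND, 21, 24), (HND, 22, 10), (HND, 8, 8), (LAX, 36, 1), (LHR, 27, 34), (ORD, 11, 14), (ORD, 31, 23), (SEA, 7, 8), (SFO, 6, 22)} → {(CDG, 13, 14), (HND, 8, 8), (SFO, 6, 22)}
π_{hours, fno} gives {(13, 14), (6, 22), (8, 8)}.
Difference: {(13, 14), (6, 22), (8, 8)} with {(10, 5), (13, 7), (14, 36), (31, 10), (5, 21), (7, 21)} → {(13, 14), (6, 22), (8, 8)}
π_{fno, hours} gives {(14, 13), (22, 6), (8, 8)}.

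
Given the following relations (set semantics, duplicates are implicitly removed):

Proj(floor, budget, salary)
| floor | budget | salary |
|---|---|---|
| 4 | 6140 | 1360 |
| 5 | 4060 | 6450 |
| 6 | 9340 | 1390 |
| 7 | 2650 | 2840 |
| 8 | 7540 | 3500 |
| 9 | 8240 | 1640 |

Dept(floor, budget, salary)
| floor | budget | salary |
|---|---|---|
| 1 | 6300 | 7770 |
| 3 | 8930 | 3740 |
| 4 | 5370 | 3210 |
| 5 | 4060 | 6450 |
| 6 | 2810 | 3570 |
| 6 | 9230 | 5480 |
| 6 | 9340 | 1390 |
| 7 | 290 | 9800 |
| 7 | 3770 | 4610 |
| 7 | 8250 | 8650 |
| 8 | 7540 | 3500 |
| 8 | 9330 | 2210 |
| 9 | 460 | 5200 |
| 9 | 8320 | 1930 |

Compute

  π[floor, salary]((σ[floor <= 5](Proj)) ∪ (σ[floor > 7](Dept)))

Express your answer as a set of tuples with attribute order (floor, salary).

Apply σ_{floor <= 5}; surviving tuples: {(4, 6140, 1360), (5, 4060, 6450)}
Apply σ_{floor > 7}; surviving tuples: {(8, 7540, 3500), (8, 9330, 2210), (9, 460, 5200), (9, 8320, 1930)}
Set union of the two operands is {(4, 6140, 1360), (5, 4060, 6450), (8, 7540, 3500), (8, 9330, 2210), (9, 460, 5200), (9, 8320, 1930)}.
Keep only column(s) floor, salary: {(4, 1360), (5, 6450), (8, 2210), (8, 3500), (9, 1930), (9, 5200)}

{(4, 1360), (5, 6450), (8, 2210), (8, 3500), (9, 1930), (9, 5200)}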